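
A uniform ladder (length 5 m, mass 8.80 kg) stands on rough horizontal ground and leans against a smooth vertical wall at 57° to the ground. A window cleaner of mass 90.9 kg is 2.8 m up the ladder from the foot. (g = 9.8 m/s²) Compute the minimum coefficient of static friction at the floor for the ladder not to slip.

ΣF_y = 0: N_floor = 8.80×9.8 + 90.9×9.8 = 977.06 N.
Torques about the foot: N_wall · 5 sin 57° = 8.80×9.8×2.5 cos 57° + 90.9×9.8×2.8 cos 57° → N_wall = 351.97 N.
ΣF_x = 0: f_floor = N_wall = 351.97 N.
μ_min = f_floor / N_floor = 351.97 / 977.06 = 0.3602.

μ_min ≈ 0.360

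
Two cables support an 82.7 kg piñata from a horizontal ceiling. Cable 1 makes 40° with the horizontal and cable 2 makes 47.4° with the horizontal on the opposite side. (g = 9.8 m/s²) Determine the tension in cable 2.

T_2 ≈ 621 N

Weight W = 82.7 × 9.8 = 810.5 N acts straight down.
Horizontal: T_1 cos 40° = T_2 cos 47.4°  →  T_1 = 0.8836 T_2.
Vertical: T_1 sin 40° + T_2 sin 47.4° = 810.5.
Substituting the horizontal relation into the vertical equation gives 1.304 T_2 = 810.5, so T_2 = 621.5 N.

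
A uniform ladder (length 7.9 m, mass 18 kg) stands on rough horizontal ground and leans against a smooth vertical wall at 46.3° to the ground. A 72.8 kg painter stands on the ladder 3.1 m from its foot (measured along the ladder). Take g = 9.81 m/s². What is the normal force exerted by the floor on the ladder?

ΣF_y = 0: N_floor = 18×9.81 + 72.8×9.81 = 890.75 N.

N_floor ≈ 891 N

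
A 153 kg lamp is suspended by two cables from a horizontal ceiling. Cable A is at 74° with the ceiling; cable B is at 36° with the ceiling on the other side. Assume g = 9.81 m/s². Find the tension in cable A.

T_A ≈ 1290 N

Weight W = 153 × 9.81 = 1501 N acts straight down.
Horizontal: T_A cos 74° = T_B cos 36°  →  T_B = 0.3407 T_A.
Vertical: T_A sin 74° + T_B sin 36° = 1501.
Substituting the horizontal relation into the vertical equation gives 1.162 T_A = 1501, so T_A = 1292 N.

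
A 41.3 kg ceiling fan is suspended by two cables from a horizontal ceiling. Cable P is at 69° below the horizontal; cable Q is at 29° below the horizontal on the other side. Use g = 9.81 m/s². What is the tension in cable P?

Weight W = 41.3 × 9.81 = 405.2 N acts straight down.
Horizontal: T_P cos 69° = T_Q cos 29°  →  T_Q = 0.4097 T_P.
Vertical: T_P sin 69° + T_Q sin 29° = 405.2.
Substituting the horizontal relation into the vertical equation gives 1.132 T_P = 405.2, so T_P = 357.8 N.

T_P ≈ 358 N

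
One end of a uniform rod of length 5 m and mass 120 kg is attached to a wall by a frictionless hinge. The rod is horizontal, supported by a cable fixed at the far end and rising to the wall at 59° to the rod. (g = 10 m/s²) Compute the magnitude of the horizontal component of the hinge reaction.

H_x ≈ 361 N

Take torques about the hinge: T sin 59° · 5 = 120×10×2.5 = 3000 N·m.
So T = 3000 / (0.8572 × 5) = 699.98 N.
ΣF_x = 0: H_x = T cos 59° = 360.52 N.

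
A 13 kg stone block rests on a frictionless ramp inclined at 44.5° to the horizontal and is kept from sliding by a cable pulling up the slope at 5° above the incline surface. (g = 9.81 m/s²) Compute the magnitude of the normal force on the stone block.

N ≈ 83.1 N

Take axes along and perpendicular to the incline. Weight components: W sin 44.5° = 89.39 N down-slope, W cos 44.5° = 90.96 N into the surface.
Along incline: T cos 5° = W sin 44.5° → T = 89.73 N.
Perpendicular: N = W cos 44.5° − T sin 5° = 83.14 N.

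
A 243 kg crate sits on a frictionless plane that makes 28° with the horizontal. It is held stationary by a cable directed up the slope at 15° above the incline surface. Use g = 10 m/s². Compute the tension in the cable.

Take axes along and perpendicular to the incline. Weight components: W sin 28° = 1141 N down-slope, W cos 28° = 2146 N into the surface.
Along incline: T cos 15° = W sin 28° → T = 1181 N.
Perpendicular: N = W cos 28° − T sin 15° = 1840 N.

T ≈ 1180 N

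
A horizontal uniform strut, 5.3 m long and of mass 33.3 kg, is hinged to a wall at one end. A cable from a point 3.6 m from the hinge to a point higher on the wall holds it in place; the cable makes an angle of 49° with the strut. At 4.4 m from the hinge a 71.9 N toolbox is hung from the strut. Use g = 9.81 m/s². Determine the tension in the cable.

T ≈ 435 N

Take torques about the hinge: T sin 49° · 3.6 = 33.3×9.81×2.65 + 71.9×4.4 = 1182 N·m.
So T = 1182 / (0.7547 × 3.6) = 435.06 N.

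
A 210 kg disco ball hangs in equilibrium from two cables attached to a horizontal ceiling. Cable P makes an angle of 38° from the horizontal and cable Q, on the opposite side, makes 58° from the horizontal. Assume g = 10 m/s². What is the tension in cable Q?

T_Q ≈ 1660 N

Weight W = 210 × 10 = 2100 N acts straight down.
Horizontal: T_P cos 38° = T_Q cos 58°  →  T_P = 0.6725 T_Q.
Vertical: T_P sin 38° + T_Q sin 58° = 2100.
Substituting the horizontal relation into the vertical equation gives 1.262 T_Q = 2100, so T_Q = 1664 N.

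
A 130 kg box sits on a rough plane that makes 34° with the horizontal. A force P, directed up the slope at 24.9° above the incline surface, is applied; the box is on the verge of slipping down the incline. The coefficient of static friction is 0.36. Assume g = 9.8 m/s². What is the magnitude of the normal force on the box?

N ≈ 871 N

On the verge of sliding down the incline, friction equals μN and acts up the slope.
Perpendicular: N + P sin 24.9° = W cos 34° = 1056 N.
Along incline: P cos 24.9° + μN = W sin 34° with W sin 34° = 712.4 N.
Solving the pair for P and N: P = 439.7 N, N = 871.1 N (and f = μN = 313.6 N).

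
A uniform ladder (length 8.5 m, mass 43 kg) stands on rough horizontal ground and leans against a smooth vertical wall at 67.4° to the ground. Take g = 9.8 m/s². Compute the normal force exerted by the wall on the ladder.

N_wall ≈ 87.7 N

Torques about the foot: N_wall · 8.5 sin 67.4° = 43×9.8×4.25 cos 67.4° → N_wall = 87.706 N.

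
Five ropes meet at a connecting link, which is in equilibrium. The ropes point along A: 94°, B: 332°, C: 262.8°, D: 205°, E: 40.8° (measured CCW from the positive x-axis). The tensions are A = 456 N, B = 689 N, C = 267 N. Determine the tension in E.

Resolve: ΣF_x = 456 cos 94° + 689 cos 332° + 267 cos 262.8° + T_D cos 205° + T_E cos 40.8° = 0.
        ΣF_y = 456 sin 94° + 689 sin 332° + 267 sin 262.8° + T_D sin 205° + T_E sin 40.8° = 0.
The known terms sum to (543.1, -133.5) N, so -0.9063 T_D + 0.7570 T_E = -543.1 and -0.4226 T_D + 0.6534 T_E = 133.5.
Solving simultaneously: T_D = 1674 N, T_E = 1287 N.

T_E ≈ 1290 N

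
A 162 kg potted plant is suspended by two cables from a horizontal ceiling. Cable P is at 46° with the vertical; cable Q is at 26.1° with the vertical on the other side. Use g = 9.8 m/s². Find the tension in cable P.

T_P ≈ 734 N

Angles from the horizontal: cable P is 90° − 46° = 44°, cable Q is 90° − 26.1° = 63.9°.
Weight W = 162 × 9.8 = 1588 N acts straight down.
Horizontal: T_P cos 44° = T_Q cos 63.9°  →  T_Q = 1.635 T_P.
Vertical: T_P sin 44° + T_Q sin 63.9° = 1588.
Substituting the horizontal relation into the vertical equation gives 2.163 T_P = 1588, so T_P = 734 N.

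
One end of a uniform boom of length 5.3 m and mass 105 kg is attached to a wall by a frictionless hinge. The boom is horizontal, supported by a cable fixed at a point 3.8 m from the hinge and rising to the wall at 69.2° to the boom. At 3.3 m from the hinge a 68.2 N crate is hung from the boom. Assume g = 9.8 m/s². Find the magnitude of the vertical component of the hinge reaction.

Take torques about the hinge: T sin 69.2° · 3.8 = 105×9.8×2.65 + 68.2×3.3 = 2951.9 N·m.
So T = 2951.9 / (0.9348 × 3.8) = 830.98 N.
ΣF_y = 0: H_y = (105×9.8 + 68.2) − T sin 69.2° = 1097.2 − 776.82 = 320.38 N.

|H_y| ≈ 320 N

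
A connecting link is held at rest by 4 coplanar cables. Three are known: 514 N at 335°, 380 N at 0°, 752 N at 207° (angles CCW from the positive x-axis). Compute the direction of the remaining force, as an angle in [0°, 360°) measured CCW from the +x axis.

θ ≈ 107°

Sum the known components: ΣF_x = 175.8 N, ΣF_y = -558.6 N.
For equilibrium the remaining force must supply (−ΣF_x, −ΣF_y) = (-175.8, 558.6) N.
Magnitude = √((-175.8)² + (558.6)²) = 585.6 N; direction = atan2(558.6, -175.8) = 107.5°.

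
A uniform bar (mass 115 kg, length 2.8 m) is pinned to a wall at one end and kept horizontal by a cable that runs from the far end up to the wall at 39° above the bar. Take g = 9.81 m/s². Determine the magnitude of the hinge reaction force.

Take torques about the hinge: T sin 39° · 2.8 = 115×9.81×1.4 = 1579.4 N·m.
So T = 1579.4 / (0.6293 × 2.8) = 896.32 N.
ΣF_x = 0: H_x = T cos 39° = 696.57 N.
ΣF_y = 0: H_y = (115×9.81) − T sin 39° = 1128.2 − 564.08 = 564.08 N.
|H| = √(H_x² + H_y²) = √((696.57)² + (564.08)²) = 896.32 N.

|H| ≈ 896 N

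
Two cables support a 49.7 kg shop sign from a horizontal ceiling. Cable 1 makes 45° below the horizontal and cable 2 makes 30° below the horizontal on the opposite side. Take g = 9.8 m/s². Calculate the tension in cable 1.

Weight W = 49.7 × 9.8 = 487.1 N acts straight down.
Horizontal: T_1 cos 45° = T_2 cos 30°  →  T_2 = 0.8165 T_1.
Vertical: T_1 sin 45° + T_2 sin 30° = 487.1.
Substituting the horizontal relation into the vertical equation gives 1.115 T_1 = 487.1, so T_1 = 436.7 N.

T_1 ≈ 437 N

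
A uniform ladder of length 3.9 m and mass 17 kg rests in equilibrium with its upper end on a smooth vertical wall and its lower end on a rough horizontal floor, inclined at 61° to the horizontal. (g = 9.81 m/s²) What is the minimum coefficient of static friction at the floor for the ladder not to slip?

ΣF_y = 0: N_floor = 17×9.81 = 166.77 N.
Torques about the foot: N_wall · 3.9 sin 61° = 17×9.81×1.95 cos 61° → N_wall = 46.221 N.
ΣF_x = 0: f_floor = N_wall = 46.221 N.
μ_min = f_floor / N_floor = 46.221 / 166.77 = 0.2772.

μ_min ≈ 0.277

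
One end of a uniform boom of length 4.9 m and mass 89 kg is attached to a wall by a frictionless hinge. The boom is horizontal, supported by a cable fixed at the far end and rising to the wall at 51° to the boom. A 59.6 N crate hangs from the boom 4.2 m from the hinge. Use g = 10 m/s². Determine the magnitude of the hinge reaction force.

Take torques about the hinge: T sin 51° · 4.9 = 89×10×2.45 + 59.6×4.2 = 2430.8 N·m.
So T = 2430.8 / (0.7771 × 4.9) = 638.34 N.
ΣF_x = 0: H_x = T cos 51° = 401.72 N.
ΣF_y = 0: H_y = (89×10 + 59.6) − T sin 51° = 949.6 − 496.09 = 453.51 N.
|H| = √(H_x² + H_y²) = √((401.72)² + (453.51)²) = 605.85 N.

|H| ≈ 606 N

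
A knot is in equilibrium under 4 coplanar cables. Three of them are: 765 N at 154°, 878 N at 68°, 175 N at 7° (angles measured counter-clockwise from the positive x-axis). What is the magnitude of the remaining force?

F ≈ 1190 N

Sum the known components: ΣF_x = -185 N, ΣF_y = 1171 N.
For equilibrium the remaining force must supply (−ΣF_x, −ΣF_y) = (185, -1171) N.
Magnitude = √((185)² + (-1171)²) = 1185 N; direction = atan2(-1171, 185) = 279.0°.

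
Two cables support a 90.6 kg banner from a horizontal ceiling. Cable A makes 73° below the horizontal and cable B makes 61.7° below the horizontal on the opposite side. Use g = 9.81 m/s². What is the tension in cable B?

Weight W = 90.6 × 9.81 = 888.8 N acts straight down.
Horizontal: T_A cos 73° = T_B cos 61.7°  →  T_A = 1.622 T_B.
Vertical: T_A sin 73° + T_B sin 61.7° = 888.8.
Substituting the horizontal relation into the vertical equation gives 2.431 T_B = 888.8, so T_B = 365.6 N.

T_B ≈ 366 N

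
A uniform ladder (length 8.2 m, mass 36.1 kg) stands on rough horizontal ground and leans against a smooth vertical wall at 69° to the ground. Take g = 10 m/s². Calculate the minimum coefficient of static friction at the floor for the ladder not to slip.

ΣF_y = 0: N_floor = 36.1×10 = 361 N.
Torques about the foot: N_wall · 8.2 sin 69° = 36.1×10×4.1 cos 69° → N_wall = 69.287 N.
ΣF_x = 0: f_floor = N_wall = 69.287 N.
μ_min = f_floor / N_floor = 69.287 / 361 = 0.1919.

μ_min ≈ 0.192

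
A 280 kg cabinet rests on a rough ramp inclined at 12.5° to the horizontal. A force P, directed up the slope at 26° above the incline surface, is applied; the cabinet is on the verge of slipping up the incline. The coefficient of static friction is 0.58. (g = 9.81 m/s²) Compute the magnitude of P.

On the verge of sliding up the incline, friction equals μN and acts down the slope.
Perpendicular: N + P sin 26° = W cos 12.5° = 2682 N.
Along incline: P cos 26° = W sin 12.5° + μN  with W sin 12.5° = 594.5 N.
Solving the pair for P and N: P = 1865 N, N = 1864 N (and f = μN = 1081 N).

P ≈ 1860 N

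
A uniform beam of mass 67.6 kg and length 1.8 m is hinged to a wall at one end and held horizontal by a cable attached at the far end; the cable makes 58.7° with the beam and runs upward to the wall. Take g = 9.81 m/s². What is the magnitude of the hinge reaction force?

|H| ≈ 388 N

Take torques about the hinge: T sin 58.7° · 1.8 = 67.6×9.81×0.9 = 596.84 N·m.
So T = 596.84 / (0.8545 × 1.8) = 388.06 N.
ΣF_x = 0: H_x = T cos 58.7° = 201.6 N.
ΣF_y = 0: H_y = (67.6×9.81) − T sin 58.7° = 663.16 − 331.58 = 331.58 N.
|H| = √(H_x² + H_y²) = √((201.6)² + (331.58)²) = 388.06 N.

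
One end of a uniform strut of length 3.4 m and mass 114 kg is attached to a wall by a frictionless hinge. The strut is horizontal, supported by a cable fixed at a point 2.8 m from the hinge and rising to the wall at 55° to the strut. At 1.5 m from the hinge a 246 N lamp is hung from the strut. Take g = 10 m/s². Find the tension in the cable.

Take torques about the hinge: T sin 55° · 2.8 = 114×10×1.7 + 246×1.5 = 2307 N·m.
So T = 2307 / (0.8192 × 2.8) = 1005.8 N.

T ≈ 1010 N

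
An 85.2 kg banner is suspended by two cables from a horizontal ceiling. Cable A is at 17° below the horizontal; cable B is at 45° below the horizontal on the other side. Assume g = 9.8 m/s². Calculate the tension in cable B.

Weight W = 85.2 × 9.8 = 835 N acts straight down.
Horizontal: T_A cos 17° = T_B cos 45°  →  T_A = 0.7394 T_B.
Vertical: T_A sin 17° + T_B sin 45° = 835.
Substituting the horizontal relation into the vertical equation gives 0.9233 T_B = 835, so T_B = 904.3 N.

T_B ≈ 904 N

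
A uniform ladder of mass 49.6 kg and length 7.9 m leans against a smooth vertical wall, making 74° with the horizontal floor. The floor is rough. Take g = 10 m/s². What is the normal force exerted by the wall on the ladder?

Torques about the foot: N_wall · 7.9 sin 74° = 49.6×10×3.95 cos 74° → N_wall = 71.113 N.

N_wall ≈ 71.1 N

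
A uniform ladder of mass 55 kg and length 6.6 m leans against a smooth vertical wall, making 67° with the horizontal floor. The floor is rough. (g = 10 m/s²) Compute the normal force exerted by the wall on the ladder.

N_wall ≈ 117 N

Torques about the foot: N_wall · 6.6 sin 67° = 55×10×3.3 cos 67° → N_wall = 116.73 N.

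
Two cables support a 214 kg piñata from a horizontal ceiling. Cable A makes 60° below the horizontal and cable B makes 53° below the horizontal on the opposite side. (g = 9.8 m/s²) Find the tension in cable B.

Weight W = 214 × 9.8 = 2097 N acts straight down.
Horizontal: T_A cos 60° = T_B cos 53°  →  T_A = 1.204 T_B.
Vertical: T_A sin 60° + T_B sin 53° = 2097.
Substituting the horizontal relation into the vertical equation gives 1.841 T_B = 2097, so T_B = 1139 N.

T_B ≈ 1140 N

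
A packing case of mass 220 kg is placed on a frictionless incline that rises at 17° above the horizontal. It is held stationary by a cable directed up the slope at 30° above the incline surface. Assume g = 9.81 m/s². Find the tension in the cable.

T ≈ 729 N

Take axes along and perpendicular to the incline. Weight components: W sin 17° = 631 N down-slope, W cos 17° = 2064 N into the surface.
Along incline: T cos 30° = W sin 17° → T = 728.6 N.
Perpendicular: N = W cos 17° − T sin 30° = 1700 N.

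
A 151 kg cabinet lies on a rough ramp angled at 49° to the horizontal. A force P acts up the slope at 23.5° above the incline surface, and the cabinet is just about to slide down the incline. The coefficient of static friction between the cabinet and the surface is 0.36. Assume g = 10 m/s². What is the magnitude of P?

On the verge of sliding down the incline, friction equals μN and acts up the slope.
Perpendicular: N + P sin 23.5° = W cos 49° = 990.6 N.
Along incline: P cos 23.5° + μN = W sin 49° with W sin 49° = 1140 N.
Solving the pair for P and N: P = 1012 N, N = 587 N (and f = μN = 211.3 N).

P ≈ 1010 N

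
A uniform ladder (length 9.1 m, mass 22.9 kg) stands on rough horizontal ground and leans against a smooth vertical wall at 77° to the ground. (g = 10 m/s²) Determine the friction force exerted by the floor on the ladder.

f ≈ 26.4 N

Torques about the foot: N_wall · 9.1 sin 77° = 22.9×10×4.55 cos 77° → N_wall = 26.434 N.
ΣF_x = 0: f_floor = N_wall = 26.434 N.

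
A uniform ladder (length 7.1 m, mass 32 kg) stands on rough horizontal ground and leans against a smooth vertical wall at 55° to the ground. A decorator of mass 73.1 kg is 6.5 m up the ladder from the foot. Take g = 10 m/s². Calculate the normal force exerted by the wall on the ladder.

N_wall ≈ 581 N

Torques about the foot: N_wall · 7.1 sin 55° = 32×10×3.55 cos 55° + 73.1×10×6.5 cos 55° → N_wall = 580.63 N.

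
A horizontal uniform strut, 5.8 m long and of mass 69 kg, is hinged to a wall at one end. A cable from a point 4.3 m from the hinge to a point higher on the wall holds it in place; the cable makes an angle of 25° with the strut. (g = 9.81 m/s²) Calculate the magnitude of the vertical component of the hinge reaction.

Take torques about the hinge: T sin 25° · 4.3 = 69×9.81×2.9 = 1963 N·m.
So T = 1963 / (0.4226 × 4.3) = 1080.2 N.
ΣF_y = 0: H_y = (69×9.81) − T sin 25° = 676.89 − 456.51 = 220.38 N.

|H_y| ≈ 220 N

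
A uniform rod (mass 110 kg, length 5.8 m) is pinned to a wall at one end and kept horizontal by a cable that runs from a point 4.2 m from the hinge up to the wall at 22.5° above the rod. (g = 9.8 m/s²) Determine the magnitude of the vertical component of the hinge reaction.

Take torques about the hinge: T sin 22.5° · 4.2 = 110×9.8×2.9 = 3126.2 N·m.
So T = 3126.2 / (0.3827 × 4.2) = 1945 N.
ΣF_y = 0: H_y = (110×9.8) − T sin 22.5° = 1078 − 744.33 = 333.67 N.

|H_y| ≈ 334 N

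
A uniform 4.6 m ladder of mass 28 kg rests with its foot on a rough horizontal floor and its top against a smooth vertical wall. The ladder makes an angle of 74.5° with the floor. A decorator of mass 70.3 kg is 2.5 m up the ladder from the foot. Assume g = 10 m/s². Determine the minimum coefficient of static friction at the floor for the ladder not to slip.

ΣF_y = 0: N_floor = 28×10 + 70.3×10 = 983 N.
Torques about the foot: N_wall · 4.6 sin 74.5° = 28×10×2.3 cos 74.5° + 70.3×10×2.5 cos 74.5° → N_wall = 144.78 N.
ΣF_x = 0: f_floor = N_wall = 144.78 N.
μ_min = f_floor / N_floor = 144.78 / 983 = 0.1473.

μ_min ≈ 0.147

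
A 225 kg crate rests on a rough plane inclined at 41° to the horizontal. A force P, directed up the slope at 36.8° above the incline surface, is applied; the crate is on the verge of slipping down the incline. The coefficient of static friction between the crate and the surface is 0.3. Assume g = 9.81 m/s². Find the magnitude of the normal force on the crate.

N ≈ 751 N

On the verge of sliding down the incline, friction equals μN and acts up the slope.
Perpendicular: N + P sin 36.8° = W cos 41° = 1666 N.
Along incline: P cos 36.8° + μN = W sin 41° with W sin 41° = 1448 N.
Solving the pair for P and N: P = 1527 N, N = 751.1 N (and f = μN = 225.3 N).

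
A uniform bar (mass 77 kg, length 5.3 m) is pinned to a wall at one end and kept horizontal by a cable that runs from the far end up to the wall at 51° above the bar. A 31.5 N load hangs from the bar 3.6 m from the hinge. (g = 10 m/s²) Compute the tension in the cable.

Take torques about the hinge: T sin 51° · 5.3 = 77×10×2.65 + 31.5×3.6 = 2153.9 N·m.
So T = 2153.9 / (0.7771 × 5.3) = 522.93 N.

T ≈ 523 N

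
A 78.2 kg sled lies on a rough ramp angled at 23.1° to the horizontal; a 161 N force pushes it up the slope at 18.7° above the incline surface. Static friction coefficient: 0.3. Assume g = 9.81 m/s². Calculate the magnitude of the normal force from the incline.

Axes along / perpendicular to the incline. W sin 23.1° = 301 N down-slope; W cos 23.1° = 705.6 N into the surface.
Perpendicular: N = W cos 23.1° − P sin 18.7° = 705.6 − 51.62 = 654 N.
Along incline: P cos 18.7° + f = W sin 23.1° (friction acts up-slope) → f = 301 − 152.5 = 148.5 N.
|f| = 148.5 N ≤ μN = 196.2 N, so the sled is indeed static.

N ≈ 654 N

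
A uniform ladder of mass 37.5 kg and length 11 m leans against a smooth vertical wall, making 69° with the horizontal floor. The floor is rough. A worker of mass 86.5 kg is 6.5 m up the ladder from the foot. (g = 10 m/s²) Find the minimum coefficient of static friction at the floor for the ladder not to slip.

ΣF_y = 0: N_floor = 37.5×10 + 86.5×10 = 1240 N.
Torques about the foot: N_wall · 11 sin 69° = 37.5×10×5.5 cos 69° + 86.5×10×6.5 cos 69° → N_wall = 268.18 N.
ΣF_x = 0: f_floor = N_wall = 268.18 N.
μ_min = f_floor / N_floor = 268.18 / 1240 = 0.2163.

μ_min ≈ 0.216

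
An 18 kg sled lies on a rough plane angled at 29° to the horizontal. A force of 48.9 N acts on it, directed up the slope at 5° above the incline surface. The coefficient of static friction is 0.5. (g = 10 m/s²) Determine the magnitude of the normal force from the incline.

N ≈ 153 N

Axes along / perpendicular to the incline. W sin 29° = 87.27 N down-slope; W cos 29° = 157.4 N into the surface.
Perpendicular: N = W cos 29° − P sin 5° = 157.4 − 4.262 = 153.2 N.
Along incline: P cos 5° + f = W sin 29° (friction acts up-slope) → f = 87.27 − 48.71 = 38.55 N.
|f| = 38.55 N ≤ μN = 76.58 N, so the sled is indeed static.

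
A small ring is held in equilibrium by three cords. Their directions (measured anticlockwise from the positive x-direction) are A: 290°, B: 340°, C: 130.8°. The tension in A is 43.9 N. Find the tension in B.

Resolve: ΣF_x = 43.9 cos 290° + T_B cos 340° + T_C cos 130.8° = 0.
        ΣF_y = 43.9 sin 290° + T_B sin 340° + T_C sin 130.8° = 0.
The known terms sum to (15.01, -41.25) N, so 0.9397 T_B − 0.6534 T_C = -15.01 and -0.3420 T_B + 0.7570 T_C = 41.25.
Solving simultaneously: T_B = 31.95 N, T_C = 68.93 N.

T_B ≈ 32 N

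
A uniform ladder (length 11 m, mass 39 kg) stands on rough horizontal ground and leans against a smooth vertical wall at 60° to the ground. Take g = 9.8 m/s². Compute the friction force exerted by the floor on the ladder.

Torques about the foot: N_wall · 11 sin 60° = 39×9.8×5.5 cos 60° → N_wall = 110.33 N.
ΣF_x = 0: f_floor = N_wall = 110.33 N.

f ≈ 110 N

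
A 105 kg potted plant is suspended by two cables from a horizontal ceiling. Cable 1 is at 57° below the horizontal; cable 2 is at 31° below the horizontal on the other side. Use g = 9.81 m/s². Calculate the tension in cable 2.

Weight W = 105 × 9.81 = 1030 N acts straight down.
Horizontal: T_1 cos 57° = T_2 cos 31°  →  T_1 = 1.574 T_2.
Vertical: T_1 sin 57° + T_2 sin 31° = 1030.
Substituting the horizontal relation into the vertical equation gives 1.835 T_2 = 1030, so T_2 = 561.3 N.

T_2 ≈ 561 N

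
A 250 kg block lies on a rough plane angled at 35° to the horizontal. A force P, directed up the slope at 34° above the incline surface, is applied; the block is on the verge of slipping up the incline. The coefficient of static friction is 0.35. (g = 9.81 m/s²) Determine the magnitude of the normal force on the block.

N ≈ 858 N

On the verge of sliding up the incline, friction equals μN and acts down the slope.
Perpendicular: N + P sin 34° = W cos 35° = 2009 N.
Along incline: P cos 34° = W sin 35° + μN  with W sin 35° = 1407 N.
Solving the pair for P and N: P = 2059 N, N = 857.7 N (and f = μN = 300.2 N).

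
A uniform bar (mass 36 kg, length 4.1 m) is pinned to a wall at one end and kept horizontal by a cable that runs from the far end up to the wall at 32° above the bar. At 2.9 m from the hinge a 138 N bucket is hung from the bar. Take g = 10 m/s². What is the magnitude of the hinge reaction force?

|H| ≈ 496 N

Take torques about the hinge: T sin 32° · 4.1 = 36×10×2.05 + 138×2.9 = 1138.2 N·m.
So T = 1138.2 / (0.5299 × 4.1) = 523.87 N.
ΣF_x = 0: H_x = T cos 32° = 444.27 N.
ΣF_y = 0: H_y = (36×10 + 138) − T sin 32° = 498 − 277.61 = 220.39 N.
|H| = √(H_x² + H_y²) = √((444.27)² + (220.39)²) = 495.93 N.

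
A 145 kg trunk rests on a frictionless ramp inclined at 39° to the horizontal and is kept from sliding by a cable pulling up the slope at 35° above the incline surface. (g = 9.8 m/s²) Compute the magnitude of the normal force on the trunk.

N ≈ 478 N

Take axes along and perpendicular to the incline. Weight components: W sin 39° = 894.3 N down-slope, W cos 39° = 1104 N into the surface.
Along incline: T cos 35° = W sin 39° → T = 1092 N.
Perpendicular: N = W cos 39° − T sin 35° = 478.2 N.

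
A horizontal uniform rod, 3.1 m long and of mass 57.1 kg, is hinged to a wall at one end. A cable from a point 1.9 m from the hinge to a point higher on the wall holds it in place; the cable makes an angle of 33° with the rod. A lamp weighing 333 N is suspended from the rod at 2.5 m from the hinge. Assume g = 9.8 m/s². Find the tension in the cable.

T ≈ 1640 N

Take torques about the hinge: T sin 33° · 1.9 = 57.1×9.8×1.55 + 333×2.5 = 1699.8 N·m.
So T = 1699.8 / (0.5446 × 1.9) = 1642.7 N.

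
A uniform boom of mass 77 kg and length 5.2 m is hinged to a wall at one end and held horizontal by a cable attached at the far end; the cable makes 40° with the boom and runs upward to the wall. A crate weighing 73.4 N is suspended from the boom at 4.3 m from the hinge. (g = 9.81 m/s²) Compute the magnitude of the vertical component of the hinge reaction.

Take torques about the hinge: T sin 40° · 5.2 = 77×9.81×2.6 + 73.4×4.3 = 2279.6 N·m.
So T = 2279.6 / (0.6428 × 5.2) = 682 N.
ΣF_y = 0: H_y = (77×9.81 + 73.4) − T sin 40° = 828.77 − 438.38 = 390.39 N.

|H_y| ≈ 390 N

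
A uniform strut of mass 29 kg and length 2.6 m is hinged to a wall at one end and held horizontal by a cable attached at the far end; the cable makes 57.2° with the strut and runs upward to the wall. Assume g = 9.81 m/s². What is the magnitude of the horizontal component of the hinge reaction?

Take torques about the hinge: T sin 57.2° · 2.6 = 29×9.81×1.3 = 369.84 N·m.
So T = 369.84 / (0.8406 × 2.6) = 169.23 N.
ΣF_x = 0: H_x = T cos 57.2° = 91.671 N.

H_x ≈ 91.7 N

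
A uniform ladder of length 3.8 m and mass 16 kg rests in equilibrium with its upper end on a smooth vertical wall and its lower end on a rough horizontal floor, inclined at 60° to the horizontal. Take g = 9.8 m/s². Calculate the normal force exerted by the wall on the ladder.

N_wall ≈ 45.3 N

Torques about the foot: N_wall · 3.8 sin 60° = 16×9.8×1.9 cos 60° → N_wall = 45.264 N.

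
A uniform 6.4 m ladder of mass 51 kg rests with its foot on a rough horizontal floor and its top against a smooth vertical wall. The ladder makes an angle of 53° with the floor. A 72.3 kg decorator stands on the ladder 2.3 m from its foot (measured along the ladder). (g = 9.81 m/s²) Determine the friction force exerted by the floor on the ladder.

f ≈ 381 N

Torques about the foot: N_wall · 6.4 sin 53° = 51×9.81×3.2 cos 53° + 72.3×9.81×2.3 cos 53° → N_wall = 380.58 N.
ΣF_x = 0: f_floor = N_wall = 380.58 N.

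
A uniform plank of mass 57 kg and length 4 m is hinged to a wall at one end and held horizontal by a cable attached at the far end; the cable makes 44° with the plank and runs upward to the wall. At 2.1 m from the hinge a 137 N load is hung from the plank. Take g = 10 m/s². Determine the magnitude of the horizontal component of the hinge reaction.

Take torques about the hinge: T sin 44° · 4 = 57×10×2 + 137×2.1 = 1427.7 N·m.
So T = 1427.7 / (0.6947 × 4) = 513.81 N.
ΣF_x = 0: H_x = T cos 44° = 369.61 N.

H_x ≈ 370 N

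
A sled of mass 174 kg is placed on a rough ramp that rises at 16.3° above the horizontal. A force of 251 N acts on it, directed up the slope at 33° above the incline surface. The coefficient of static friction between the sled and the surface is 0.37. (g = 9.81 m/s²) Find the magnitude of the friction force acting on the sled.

f ≈ 269 N

Axes along / perpendicular to the incline. W sin 16.3° = 479.1 N down-slope; W cos 16.3° = 1638 N into the surface.
Perpendicular: N = W cos 16.3° − P sin 33° = 1638 − 136.7 = 1502 N.
Along incline: P cos 33° + f = W sin 16.3° (friction acts up-slope) → f = 479.1 − 210.5 = 268.6 N.
|f| = 268.6 N ≤ μN = 555.6 N, so the sled is indeed static.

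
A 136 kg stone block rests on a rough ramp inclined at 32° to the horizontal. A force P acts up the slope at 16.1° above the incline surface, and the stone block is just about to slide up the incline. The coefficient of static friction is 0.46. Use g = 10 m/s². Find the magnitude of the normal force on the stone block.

N ≈ 835 N

On the verge of sliding up the incline, friction equals μN and acts down the slope.
Perpendicular: N + P sin 16.1° = W cos 32° = 1153 N.
Along incline: P cos 16.1° = W sin 32° + μN  with W sin 32° = 720.7 N.
Solving the pair for P and N: P = 1150 N, N = 834.5 N (and f = μN = 383.9 N).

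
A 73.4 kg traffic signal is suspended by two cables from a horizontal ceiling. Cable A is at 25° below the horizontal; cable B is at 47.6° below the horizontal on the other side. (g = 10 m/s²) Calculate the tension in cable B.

T_B ≈ 697 N

Weight W = 73.4 × 10 = 734 N acts straight down.
Horizontal: T_A cos 25° = T_B cos 47.6°  →  T_A = 0.744 T_B.
Vertical: T_A sin 25° + T_B sin 47.6° = 734.
Substituting the horizontal relation into the vertical equation gives 1.053 T_B = 734, so T_B = 697.1 N.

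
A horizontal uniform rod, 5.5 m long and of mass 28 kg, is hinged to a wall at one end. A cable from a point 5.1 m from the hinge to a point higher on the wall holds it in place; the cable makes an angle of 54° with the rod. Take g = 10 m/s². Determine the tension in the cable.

Take torques about the hinge: T sin 54° · 5.1 = 28×10×2.75 = 770 N·m.
So T = 770 / (0.8090 × 5.1) = 186.62 N.

T ≈ 187 N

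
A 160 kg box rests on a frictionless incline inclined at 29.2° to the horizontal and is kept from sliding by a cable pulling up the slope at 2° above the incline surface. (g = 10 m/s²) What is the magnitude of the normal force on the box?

Take axes along and perpendicular to the incline. Weight components: W sin 29.2° = 780.6 N down-slope, W cos 29.2° = 1397 N into the surface.
Along incline: T cos 2° = W sin 29.2° → T = 781.1 N.
Perpendicular: N = W cos 29.2° − T sin 2° = 1369 N.

N ≈ 1370 N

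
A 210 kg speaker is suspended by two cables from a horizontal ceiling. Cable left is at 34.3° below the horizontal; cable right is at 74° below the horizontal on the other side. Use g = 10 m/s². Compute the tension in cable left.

Weight W = 210 × 10 = 2100 N acts straight down.
Horizontal: T_left cos 34.3° = T_right cos 74°  →  T_right = 2.997 T_left.
Vertical: T_left sin 34.3° + T_right sin 74° = 2100.
Substituting the horizontal relation into the vertical equation gives 3.444 T_left = 2100, so T_left = 609.7 N.

T_left ≈ 610 N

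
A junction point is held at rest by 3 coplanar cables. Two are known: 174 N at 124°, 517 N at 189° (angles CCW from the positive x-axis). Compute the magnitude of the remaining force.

F ≈ 611 N

Sum the known components: ΣF_x = -607.9 N, ΣF_y = 63.38 N.
For equilibrium the remaining force must supply (−ΣF_x, −ΣF_y) = (607.9, -63.38) N.
Magnitude = √((607.9)² + (-63.38)²) = 611.2 N; direction = atan2(-63.38, 607.9) = 354.0°.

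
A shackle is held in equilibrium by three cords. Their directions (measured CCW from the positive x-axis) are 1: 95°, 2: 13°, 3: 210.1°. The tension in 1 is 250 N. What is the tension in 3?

Resolve: ΣF_x = 250 cos 95° + T_2 cos 13° + T_3 cos 210.1° = 0.
        ΣF_y = 250 sin 95° + T_2 sin 13° + T_3 sin 210.1° = 0.
The known terms sum to (-21.79, 249) N, so 0.9744 T_2 − 0.8652 T_3 = 21.79 and 0.2250 T_2 − 0.5015 T_3 = -249.
Solving simultaneously: T_2 = 769.9 N, T_3 = 841.9 N.

T_3 ≈ 842 N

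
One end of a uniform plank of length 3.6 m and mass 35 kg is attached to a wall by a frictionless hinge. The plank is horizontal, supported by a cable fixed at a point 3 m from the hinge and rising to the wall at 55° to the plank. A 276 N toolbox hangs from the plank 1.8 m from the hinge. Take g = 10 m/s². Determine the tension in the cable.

Take torques about the hinge: T sin 55° · 3 = 35×10×1.8 + 276×1.8 = 1126.8 N·m.
So T = 1126.8 / (0.8192 × 3) = 458.52 N.

T ≈ 459 N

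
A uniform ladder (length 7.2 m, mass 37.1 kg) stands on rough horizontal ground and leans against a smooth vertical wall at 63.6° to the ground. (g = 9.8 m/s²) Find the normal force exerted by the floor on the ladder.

ΣF_y = 0: N_floor = 37.1×9.8 = 363.58 N.

N_floor ≈ 364 N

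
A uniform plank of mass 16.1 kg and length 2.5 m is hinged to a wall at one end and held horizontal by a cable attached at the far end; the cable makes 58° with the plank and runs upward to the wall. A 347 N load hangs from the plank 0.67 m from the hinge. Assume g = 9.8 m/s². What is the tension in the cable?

Take torques about the hinge: T sin 58° · 2.5 = 16.1×9.8×1.25 + 347×0.67 = 429.72 N·m.
So T = 429.72 / (0.8480 × 2.5) = 202.68 N.

T ≈ 203 N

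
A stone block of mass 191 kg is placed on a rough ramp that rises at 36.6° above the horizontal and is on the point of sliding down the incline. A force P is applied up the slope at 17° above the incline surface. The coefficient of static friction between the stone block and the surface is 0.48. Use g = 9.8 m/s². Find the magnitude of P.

P ≈ 484 N

On the verge of sliding down the incline, friction equals μN and acts up the slope.
Perpendicular: N + P sin 17° = W cos 36.6° = 1503 N.
Along incline: P cos 17° + μN = W sin 36.6° with W sin 36.6° = 1116 N.
Solving the pair for P and N: P = 483.7 N, N = 1361 N (and f = μN = 653.4 N).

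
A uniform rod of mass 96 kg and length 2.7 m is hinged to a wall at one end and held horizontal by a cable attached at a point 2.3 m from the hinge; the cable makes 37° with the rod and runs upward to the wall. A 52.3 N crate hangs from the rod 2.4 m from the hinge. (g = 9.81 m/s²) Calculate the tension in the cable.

T ≈ 1010 N

Take torques about the hinge: T sin 37° · 2.3 = 96×9.81×1.35 + 52.3×2.4 = 1396.9 N·m.
So T = 1396.9 / (0.6018 × 2.3) = 1009.2 N.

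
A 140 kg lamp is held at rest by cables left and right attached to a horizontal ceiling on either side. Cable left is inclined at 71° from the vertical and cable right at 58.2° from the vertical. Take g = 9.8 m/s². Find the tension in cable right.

T_right ≈ 1670 N

Angles from the horizontal: cable left is 90° − 71° = 19°, cable right is 90° − 58.2° = 31.8°.
Weight W = 140 × 9.8 = 1372 N acts straight down.
Horizontal: T_left cos 19° = T_right cos 31.8°  →  T_left = 0.8989 T_right.
Vertical: T_left sin 19° + T_right sin 31.8° = 1372.
Substituting the horizontal relation into the vertical equation gives 0.8196 T_right = 1372, so T_right = 1674 N.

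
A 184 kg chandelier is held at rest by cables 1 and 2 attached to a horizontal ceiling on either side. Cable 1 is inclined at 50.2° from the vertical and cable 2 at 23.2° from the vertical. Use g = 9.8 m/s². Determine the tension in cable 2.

Angles from the horizontal: cable 1 is 90° − 50.2° = 39.8°, cable 2 is 90° − 23.2° = 66.8°.
Weight W = 184 × 9.8 = 1803 N acts straight down.
Horizontal: T_1 cos 39.8° = T_2 cos 66.8°  →  T_1 = 0.5128 T_2.
Vertical: T_1 sin 39.8° + T_2 sin 66.8° = 1803.
Substituting the horizontal relation into the vertical equation gives 1.247 T_2 = 1803, so T_2 = 1446 N.

T_2 ≈ 1450 N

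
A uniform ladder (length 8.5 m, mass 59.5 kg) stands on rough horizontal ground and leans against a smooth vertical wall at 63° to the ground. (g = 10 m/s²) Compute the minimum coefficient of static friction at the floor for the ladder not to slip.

μ_min ≈ 0.255

ΣF_y = 0: N_floor = 59.5×10 = 595 N.
Torques about the foot: N_wall · 8.5 sin 63° = 59.5×10×4.25 cos 63° → N_wall = 151.58 N.
ΣF_x = 0: f_floor = N_wall = 151.58 N.
μ_min = f_floor / N_floor = 151.58 / 595 = 0.2548.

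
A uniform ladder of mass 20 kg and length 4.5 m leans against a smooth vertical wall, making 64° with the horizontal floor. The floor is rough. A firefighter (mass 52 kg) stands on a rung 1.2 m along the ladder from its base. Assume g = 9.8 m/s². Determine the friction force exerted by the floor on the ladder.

Torques about the foot: N_wall · 4.5 sin 64° = 20×9.8×2.25 cos 64° + 52×9.8×1.2 cos 64° → N_wall = 114.08 N.
ΣF_x = 0: f_floor = N_wall = 114.08 N.

f ≈ 114 N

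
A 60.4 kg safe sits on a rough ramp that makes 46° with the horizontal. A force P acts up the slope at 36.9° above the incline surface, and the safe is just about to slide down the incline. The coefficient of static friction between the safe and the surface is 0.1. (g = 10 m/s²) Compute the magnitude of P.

On the verge of sliding down the incline, friction equals μN and acts up the slope.
Perpendicular: N + P sin 36.9° = W cos 46° = 419.6 N.
Along incline: P cos 36.9° + μN = W sin 46° with W sin 46° = 434.5 N.
Solving the pair for P and N: P = 530.7 N, N = 100.9 N (and f = μN = 10.09 N).

P ≈ 531 N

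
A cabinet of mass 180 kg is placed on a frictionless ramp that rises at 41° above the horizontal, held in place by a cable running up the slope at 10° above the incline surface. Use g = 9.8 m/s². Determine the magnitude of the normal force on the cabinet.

Take axes along and perpendicular to the incline. Weight components: W sin 41° = 1157 N down-slope, W cos 41° = 1331 N into the surface.
Along incline: T cos 10° = W sin 41° → T = 1175 N.
Perpendicular: N = W cos 41° − T sin 10° = 1127 N.

N ≈ 1130 N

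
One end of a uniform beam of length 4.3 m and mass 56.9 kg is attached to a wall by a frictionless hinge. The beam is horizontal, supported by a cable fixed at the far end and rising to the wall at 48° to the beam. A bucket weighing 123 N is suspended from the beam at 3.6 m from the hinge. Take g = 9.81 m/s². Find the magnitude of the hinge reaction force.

|H| ≈ 456 N

Take torques about the hinge: T sin 48° · 4.3 = 56.9×9.81×2.15 + 123×3.6 = 1642.9 N·m.
So T = 1642.9 / (0.7431 × 4.3) = 514.13 N.
ΣF_x = 0: H_x = T cos 48° = 344.02 N.
ΣF_y = 0: H_y = (56.9×9.81 + 123) − T sin 48° = 681.19 − 382.07 = 299.12 N.
|H| = √(H_x² + H_y²) = √((344.02)² + (299.12)²) = 455.87 N.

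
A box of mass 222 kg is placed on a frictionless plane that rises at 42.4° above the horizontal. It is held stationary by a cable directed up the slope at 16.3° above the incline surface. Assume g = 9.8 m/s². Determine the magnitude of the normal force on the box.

N ≈ 1180 N

Take axes along and perpendicular to the incline. Weight components: W sin 42.4° = 1467 N down-slope, W cos 42.4° = 1607 N into the surface.
Along incline: T cos 16.3° = W sin 42.4° → T = 1528 N.
Perpendicular: N = W cos 42.4° − T sin 16.3° = 1178 N.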